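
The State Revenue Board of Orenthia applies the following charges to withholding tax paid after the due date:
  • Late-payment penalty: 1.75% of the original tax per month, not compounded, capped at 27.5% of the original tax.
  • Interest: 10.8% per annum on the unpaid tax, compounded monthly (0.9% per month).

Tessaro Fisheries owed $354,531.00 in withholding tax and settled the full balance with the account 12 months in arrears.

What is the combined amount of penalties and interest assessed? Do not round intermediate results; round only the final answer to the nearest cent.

Penalty: 12 × 1.75% × $354,531.00 = $74,451.51 (below the 27.5% cap of $97,496.03…)
Interest: $354,531.00 × ((1 + 0.009)^12 − 1) = $354,531.00 × 0.1135097… = $40,242.6986…
Penalties + interest = $74,451.5100 + $40,242.6986… = $114,694.21

$114,694.21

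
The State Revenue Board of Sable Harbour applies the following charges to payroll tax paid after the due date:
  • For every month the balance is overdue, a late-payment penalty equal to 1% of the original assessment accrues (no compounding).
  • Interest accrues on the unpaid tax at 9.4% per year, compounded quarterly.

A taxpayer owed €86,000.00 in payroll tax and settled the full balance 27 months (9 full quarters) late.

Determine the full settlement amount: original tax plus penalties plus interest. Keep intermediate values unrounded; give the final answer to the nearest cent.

Late-payment penalty: 27 × 1% × €86,000.00 = €23,220.00
Interest (9.4%/yr ÷ 4 = 2.35%/quarter): €86,000.00 × ((1 + 0.0235)^9 − 1) = €19,995.9018…
Total = €86,000.00 + €23,220.0000 + €19,995.9018… = €129,215.90

€129,215.90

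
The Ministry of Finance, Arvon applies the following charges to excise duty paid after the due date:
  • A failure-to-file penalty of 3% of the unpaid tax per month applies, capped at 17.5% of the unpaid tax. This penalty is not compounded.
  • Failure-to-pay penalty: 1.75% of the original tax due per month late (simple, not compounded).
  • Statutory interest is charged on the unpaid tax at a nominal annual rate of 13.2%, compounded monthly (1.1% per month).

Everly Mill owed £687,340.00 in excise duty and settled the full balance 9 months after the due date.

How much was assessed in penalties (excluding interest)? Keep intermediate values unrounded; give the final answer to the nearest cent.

Failure-to-file: 9 × 3% × £687,340.00 = £185,581.80, capped at 17.5% × £687,340.00 = £120,284.50
Failure-to-pay penalty = 1.75% × £687,340.00 × 9 mo = £108,256.05
Total penalty = £120,284.50 + £108,256.05 = £228,540.55

£228,540.55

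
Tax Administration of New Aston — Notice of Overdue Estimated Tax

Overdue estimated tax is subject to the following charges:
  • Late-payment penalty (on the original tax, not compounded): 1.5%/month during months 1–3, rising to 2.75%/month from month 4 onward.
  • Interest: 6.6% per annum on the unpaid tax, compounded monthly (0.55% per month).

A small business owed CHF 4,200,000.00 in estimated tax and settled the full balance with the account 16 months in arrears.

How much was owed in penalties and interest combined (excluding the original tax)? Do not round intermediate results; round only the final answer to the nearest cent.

CHF 2,075,744.40

Penalty, months 1–3: 3 × 1.5% × CHF 4,200,000.00 = CHF 189,000.00
Penalty, months 4–16: 13 × 2.75% × CHF 4,200,000.00 = CHF 1,501,500.00
Interest: CHF 4,200,000.00 × ((1 + 0.0055)^16 − 1) = CHF 4,200,000.00 × 0.0917249… = CHF 385,244.4020…
Penalties + interest = CHF 1,690,500.0000 + CHF 385,244.4020… = CHF 2,075,744.40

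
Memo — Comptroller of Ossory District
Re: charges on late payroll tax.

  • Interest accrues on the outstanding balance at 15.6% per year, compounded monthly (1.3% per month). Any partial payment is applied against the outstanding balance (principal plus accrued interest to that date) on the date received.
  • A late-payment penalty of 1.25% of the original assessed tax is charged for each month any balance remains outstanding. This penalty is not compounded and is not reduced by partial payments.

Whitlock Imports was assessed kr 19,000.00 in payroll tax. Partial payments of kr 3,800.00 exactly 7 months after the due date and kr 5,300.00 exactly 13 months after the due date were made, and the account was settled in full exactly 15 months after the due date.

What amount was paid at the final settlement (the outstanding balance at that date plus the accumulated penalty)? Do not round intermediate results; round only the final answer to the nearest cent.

kr 16,972.06

Balance at month 7: kr 19,000.0000 × (1 + 0.013)^7 = kr 20,797.9111…
After kr 3,800.00 payment: kr 20,797.9111… − kr 3,800.00 = kr 16,997.9111…
Balance at month 13: kr 16,997.9111… × (1 + 0.013)^6 = kr 18,367.5921…
After kr 5,300.00 payment: kr 18,367.5921… − kr 5,300.00 = kr 13,067.5921…
Balance at month 15: kr 13,067.5921… × (1 + 0.013)^2 = kr 13,409.5579…
Penalty: 15 × 1.25% × kr 19,000.00 = kr 3,562.50
Final settlement = outstanding balance + penalty = kr 13,409.5579… + kr 3,562.50 = kr 16,972.06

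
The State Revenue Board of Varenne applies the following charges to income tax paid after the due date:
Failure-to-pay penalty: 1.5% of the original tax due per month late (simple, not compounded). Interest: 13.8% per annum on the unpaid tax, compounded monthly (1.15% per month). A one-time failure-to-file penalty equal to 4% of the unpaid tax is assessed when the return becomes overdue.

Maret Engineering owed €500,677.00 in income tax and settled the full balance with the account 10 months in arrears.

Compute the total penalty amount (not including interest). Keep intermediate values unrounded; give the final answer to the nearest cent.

Failure-to-file penalty: 4% × €500,677.00 = €20,027.08
Failure-to-pay penalty: 10 × 1.5% × €500,677.00 = €75,101.55
Total penalty = €20,027.08 + €75,101.55 = €95,128.63

€95,128.63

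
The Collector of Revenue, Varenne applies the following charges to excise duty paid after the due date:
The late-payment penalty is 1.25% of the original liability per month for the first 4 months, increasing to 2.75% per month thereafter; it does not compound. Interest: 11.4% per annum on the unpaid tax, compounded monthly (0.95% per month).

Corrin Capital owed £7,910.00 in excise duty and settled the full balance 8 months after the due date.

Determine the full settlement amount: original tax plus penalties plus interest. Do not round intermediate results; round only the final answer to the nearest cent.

Penalty, months 1–4: 4 × 1.25% × £7,910.00 = £395.50
Penalty, months 5–8: 4 × 2.75% × £7,910.00 = £870.10
Interest: £7,910.00 × ((1 + 0.0095)^8 − 1) = £7,910.00 × 0.0785756… = £621.5329…
Total = £7,910.00 + £1,265.6000 + £621.5329… = £9,797.13

£9,797.13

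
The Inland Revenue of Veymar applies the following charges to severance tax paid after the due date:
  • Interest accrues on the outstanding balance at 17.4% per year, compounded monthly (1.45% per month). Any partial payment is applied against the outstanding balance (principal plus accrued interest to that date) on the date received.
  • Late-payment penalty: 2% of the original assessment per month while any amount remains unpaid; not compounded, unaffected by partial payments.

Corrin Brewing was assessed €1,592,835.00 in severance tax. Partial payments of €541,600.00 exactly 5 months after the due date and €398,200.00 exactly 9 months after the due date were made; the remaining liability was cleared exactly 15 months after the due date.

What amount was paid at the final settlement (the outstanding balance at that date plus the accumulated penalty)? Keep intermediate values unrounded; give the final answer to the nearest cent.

Balance at month 5: €1,592,835.0000 × (1 + 0.0145)^5 = €1,711,713.3857…
After €541,600.00 payment: €1,711,713.3857… − €541,600.00 = €1,170,113.3857…
Balance at month 9: €1,170,113.3857… × (1 + 0.0145)^4 = €1,239,470.3808…
After €398,200.00 payment: €1,239,470.3808… − €398,200.00 = €841,270.3808…
Balance at month 15: €841,270.3808… × (1 + 0.0145)^6 = €917,165.9158…
Penalty: 15 × 2% × €1,592,835.00 = €477,850.50
Final settlement = outstanding balance + penalty = €917,165.9158… + €477,850.50 = €1,395,016.42

€1,395,016.42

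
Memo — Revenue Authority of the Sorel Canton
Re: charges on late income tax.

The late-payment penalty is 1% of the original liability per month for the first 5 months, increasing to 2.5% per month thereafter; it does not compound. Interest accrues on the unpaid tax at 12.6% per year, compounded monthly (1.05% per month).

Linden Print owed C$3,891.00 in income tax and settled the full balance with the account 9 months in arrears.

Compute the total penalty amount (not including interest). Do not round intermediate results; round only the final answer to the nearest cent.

C$583.65

Penalty, months 1–5: 5 × 1% × C$3,891.00 = C$194.55
Penalty, months 6–9: 4 × 2.5% × C$3,891.00 = C$389.10
Total penalty = C$194.55 + C$389.10 = C$583.65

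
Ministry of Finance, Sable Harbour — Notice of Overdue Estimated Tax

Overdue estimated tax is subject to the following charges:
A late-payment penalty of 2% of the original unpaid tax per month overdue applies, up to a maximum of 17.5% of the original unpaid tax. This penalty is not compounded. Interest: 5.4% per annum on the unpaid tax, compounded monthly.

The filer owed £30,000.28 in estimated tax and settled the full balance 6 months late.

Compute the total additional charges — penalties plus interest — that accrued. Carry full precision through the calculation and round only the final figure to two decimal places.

£4,419.21

Penalty: 6 × 2% × £30,000.28 = £3,600.03… (below the 17.5% cap of £5,250.05…)
Interest (5.4%/yr ÷ 12 = 0.45%/month): £30,000.28 × ((1 + 0.0045)^6 − 1) = £819.1750…
Penalties + interest = £3,600.0336 + £819.1750… = £4,419.21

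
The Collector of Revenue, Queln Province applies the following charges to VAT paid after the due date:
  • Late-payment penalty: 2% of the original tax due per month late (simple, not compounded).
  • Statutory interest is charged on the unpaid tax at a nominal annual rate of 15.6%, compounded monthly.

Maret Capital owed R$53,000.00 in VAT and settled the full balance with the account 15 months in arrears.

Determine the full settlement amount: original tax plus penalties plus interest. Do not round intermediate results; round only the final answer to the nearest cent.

Late-payment penalty = 2% × R$53,000.00 × 15 mo = R$15,900.00
Interest (15.6%/yr ÷ 12 = 1.3%/month): R$53,000.00 × ((1 + 0.013)^15 − 1) = R$11,330.5923…
Total = R$53,000.00 + R$15,900.0000 + R$11,330.5923… = R$80,230.59

R$80,230.59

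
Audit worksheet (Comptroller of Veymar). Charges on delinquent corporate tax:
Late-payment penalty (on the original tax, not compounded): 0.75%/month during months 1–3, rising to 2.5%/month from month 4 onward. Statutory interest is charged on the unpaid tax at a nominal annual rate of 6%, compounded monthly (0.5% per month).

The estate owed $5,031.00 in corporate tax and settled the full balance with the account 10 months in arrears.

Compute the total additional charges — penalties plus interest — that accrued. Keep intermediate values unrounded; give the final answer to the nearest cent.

$1,250.91

Penalty, months 1–3: 3 × 0.75% × $5,031.00 = $113.20…
Penalty, months 4–10: 7 × 2.5% × $5,031.00 = $880.43…
Interest: $5,031.00 × ((1 + 0.005)^10 − 1) = $5,031.00 × 0.0511401… = $257.2860…
Penalties + interest = $993.6225 + $257.2860… = $1,250.91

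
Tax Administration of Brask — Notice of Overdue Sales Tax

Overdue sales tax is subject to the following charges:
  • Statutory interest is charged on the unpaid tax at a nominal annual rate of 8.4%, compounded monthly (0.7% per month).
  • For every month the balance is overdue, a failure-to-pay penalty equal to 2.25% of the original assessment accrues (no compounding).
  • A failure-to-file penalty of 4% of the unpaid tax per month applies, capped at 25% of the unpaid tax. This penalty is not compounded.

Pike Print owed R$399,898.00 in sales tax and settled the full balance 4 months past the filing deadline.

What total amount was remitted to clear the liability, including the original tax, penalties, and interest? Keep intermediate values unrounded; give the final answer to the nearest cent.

Failure-to-file: 4 × 4% × R$399,898.00 = R$63,983.68 (under the 25% cap)
Failure-to-pay penalty = 2.25% × R$399,898.00 × 4 mo = R$35,990.82
Interest: R$399,898.00 × ((1 + 0.007)^4 − 1) = R$399,898.00 × 0.0282954… = R$11,315.2636…
Total = R$399,898.00 + R$99,974.5000 + R$11,315.2636… = R$511,187.76

R$511,187.76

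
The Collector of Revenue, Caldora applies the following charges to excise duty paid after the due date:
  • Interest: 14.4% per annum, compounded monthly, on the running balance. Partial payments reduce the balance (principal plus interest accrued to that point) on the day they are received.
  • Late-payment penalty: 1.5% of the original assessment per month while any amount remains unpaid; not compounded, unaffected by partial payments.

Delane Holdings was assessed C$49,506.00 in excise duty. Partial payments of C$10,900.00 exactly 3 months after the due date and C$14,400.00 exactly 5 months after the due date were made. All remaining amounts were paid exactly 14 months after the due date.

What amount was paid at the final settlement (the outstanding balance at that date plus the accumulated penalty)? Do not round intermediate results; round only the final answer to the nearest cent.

C$40,439.90

Monthly rate = 14.4% ÷ 12 = 1.2%
Balance at month 3: C$49,506.0000 × (1 + 0.012)^3 = C$51,309.6881…
After C$10,900.00 payment: C$51,309.6881… − C$10,900.00 = C$40,409.6881…
Balance at month 5: C$40,409.6881… × (1 + 0.012)^2 = C$41,385.3396…
After C$14,400.00 payment: C$41,385.3396… − C$14,400.00 = C$26,985.3396…
Balance at month 14: C$26,985.3396… × (1 + 0.012)^9 = C$30,043.6367…
Penalty: 14 × 1.5% × C$49,506.00 = C$10,396.26
Final settlement = outstanding balance + penalty = C$30,043.6367… + C$10,396.26 = C$40,439.90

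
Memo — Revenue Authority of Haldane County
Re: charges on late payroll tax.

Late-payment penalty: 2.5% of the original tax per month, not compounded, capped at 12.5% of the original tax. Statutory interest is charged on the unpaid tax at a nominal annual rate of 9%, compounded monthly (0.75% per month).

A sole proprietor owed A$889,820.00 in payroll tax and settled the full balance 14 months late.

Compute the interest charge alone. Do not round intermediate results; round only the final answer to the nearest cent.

A$98,125.37

Interest: A$889,820.00 × ((1 + 0.0075)^14 − 1) = A$889,820.00 × 0.1102755… = A$98,125.3701…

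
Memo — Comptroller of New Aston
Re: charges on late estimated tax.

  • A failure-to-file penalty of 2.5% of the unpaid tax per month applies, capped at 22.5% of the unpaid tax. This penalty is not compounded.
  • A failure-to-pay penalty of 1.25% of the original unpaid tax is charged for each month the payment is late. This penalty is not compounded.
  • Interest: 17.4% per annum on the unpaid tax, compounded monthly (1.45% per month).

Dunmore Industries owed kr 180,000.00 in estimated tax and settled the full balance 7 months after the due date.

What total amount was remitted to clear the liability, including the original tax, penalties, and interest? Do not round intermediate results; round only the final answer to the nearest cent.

kr 246,334.23

Failure-to-file: 7 × 2.5% × kr 180,000.00 = kr 31,500.00 (under the 22.5% cap)
Failure-to-pay penalty = 1.25% × kr 180,000.00 × 7 mo = kr 15,750.00
Interest: kr 180,000.00 × ((1 + 0.0145)^7 − 1) = kr 180,000.00 × 0.1060235… = kr 19,084.2323…
Total = kr 180,000.00 + kr 47,250.0000 + kr 19,084.2323… = kr 246,334.23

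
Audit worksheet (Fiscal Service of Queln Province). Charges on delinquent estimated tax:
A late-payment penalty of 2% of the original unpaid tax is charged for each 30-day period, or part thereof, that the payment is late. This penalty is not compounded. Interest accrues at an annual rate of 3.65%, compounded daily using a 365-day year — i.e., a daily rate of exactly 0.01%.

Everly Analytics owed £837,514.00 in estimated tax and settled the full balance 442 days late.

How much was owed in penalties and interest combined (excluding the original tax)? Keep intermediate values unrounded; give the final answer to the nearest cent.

Penalty periods: ⌈442/30⌉ = 15; penalty = 15 × 2% × £837,514.00 = £251,254.20
Interest: £837,514.00 × ((1 + 0.0001)^442 − 1) = £837,514.00 × 0.04518906… = £37,846.4725…
Penalties + interest = £251,254.2000 + £37,846.4725… = £289,100.67

£289,100.67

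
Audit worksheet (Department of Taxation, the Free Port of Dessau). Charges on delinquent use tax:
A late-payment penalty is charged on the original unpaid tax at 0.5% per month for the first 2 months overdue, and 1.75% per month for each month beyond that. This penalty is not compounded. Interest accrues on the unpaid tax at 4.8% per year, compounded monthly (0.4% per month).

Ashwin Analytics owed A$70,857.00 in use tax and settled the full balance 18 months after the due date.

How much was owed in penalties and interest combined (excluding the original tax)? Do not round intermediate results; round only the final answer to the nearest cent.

A$25,827.45

Penalty, months 1–2: 2 × 0.5% × A$70,857.00 = A$708.57
Penalty, months 3–18: 16 × 1.75% × A$70,857.00 = A$19,839.96
Interest: A$70,857.00 × ((1 + 0.004)^18 − 1) = A$70,857.00 × 0.0745010… = A$5,278.9185…
Penalties + interest = A$20,548.5300 + A$5,278.9185… = A$25,827.45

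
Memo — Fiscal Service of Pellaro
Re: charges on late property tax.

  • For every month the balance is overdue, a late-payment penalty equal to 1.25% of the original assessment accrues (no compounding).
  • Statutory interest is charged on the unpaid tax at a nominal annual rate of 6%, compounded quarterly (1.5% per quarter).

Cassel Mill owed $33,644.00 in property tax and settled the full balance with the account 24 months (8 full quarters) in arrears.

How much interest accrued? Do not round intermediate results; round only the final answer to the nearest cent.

$4,255.72

Interest: $33,644.00 × ((1 + 0.015)^8 − 1) = $33,644.00 × 0.1264926… = $4,255.7166…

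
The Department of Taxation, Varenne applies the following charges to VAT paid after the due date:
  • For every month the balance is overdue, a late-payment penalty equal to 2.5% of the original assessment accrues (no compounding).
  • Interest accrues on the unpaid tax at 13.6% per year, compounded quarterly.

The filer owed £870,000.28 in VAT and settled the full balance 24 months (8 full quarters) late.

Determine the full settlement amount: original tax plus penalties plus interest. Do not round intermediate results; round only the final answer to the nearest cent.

Late-payment penalty: 24 × 2.5% × £870,000.28 = £522,000.17…
Interest (13.6%/yr ÷ 4 = 3.4%/quarter): £870,000.28 × ((1 + 0.034)^8 − 1) = £266,798.7712…
Total = £870,000.28 + £522,000.1680 + £266,798.7712… = £1,658,799.22

£1,658,799.22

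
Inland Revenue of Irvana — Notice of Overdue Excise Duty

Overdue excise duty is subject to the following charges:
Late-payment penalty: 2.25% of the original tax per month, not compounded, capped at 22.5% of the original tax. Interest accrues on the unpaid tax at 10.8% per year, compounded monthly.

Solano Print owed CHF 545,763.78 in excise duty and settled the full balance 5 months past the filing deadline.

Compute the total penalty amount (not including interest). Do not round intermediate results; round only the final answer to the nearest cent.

CHF 61,398.43

Penalty: 5 × 2.25% × CHF 545,763.78 = CHF 61,398.43… (below the 22.5% cap of CHF 122,796.85…)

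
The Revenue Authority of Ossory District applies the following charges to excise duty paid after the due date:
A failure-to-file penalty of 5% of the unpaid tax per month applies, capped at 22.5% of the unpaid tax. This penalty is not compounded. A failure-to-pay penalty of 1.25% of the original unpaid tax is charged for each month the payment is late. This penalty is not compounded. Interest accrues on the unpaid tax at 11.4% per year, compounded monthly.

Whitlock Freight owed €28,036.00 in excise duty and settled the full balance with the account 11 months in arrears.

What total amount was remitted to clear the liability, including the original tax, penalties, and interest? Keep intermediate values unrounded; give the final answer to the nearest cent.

Failure-to-file: 11 × 5% × €28,036.00 = €15,419.80, capped at 22.5% × €28,036.00 = €6,308.10
Failure-to-pay penalty: 11 × 1.25% × €28,036.00 = €3,854.95
Interest (11.4%/yr ÷ 12 = 0.95%/month): €28,036.00 × ((1 + 0.0095)^11 − 1) = €3,072.9682…
Total = €28,036.00 + €10,163.0500 + €3,072.9682… = €41,272.02

€41,272.02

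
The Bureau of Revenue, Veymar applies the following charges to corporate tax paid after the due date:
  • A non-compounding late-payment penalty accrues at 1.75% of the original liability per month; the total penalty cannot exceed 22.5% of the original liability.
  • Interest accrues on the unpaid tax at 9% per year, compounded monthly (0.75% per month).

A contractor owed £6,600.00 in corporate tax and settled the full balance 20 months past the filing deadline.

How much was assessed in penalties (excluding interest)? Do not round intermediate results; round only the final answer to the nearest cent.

£1,485.00

Penalty (uncapped): 20 × 1.75% × £6,600.00 = £2,310.00; cap = 22.5% × £6,600.00 = £1,485.00 → penalty = £1,485.00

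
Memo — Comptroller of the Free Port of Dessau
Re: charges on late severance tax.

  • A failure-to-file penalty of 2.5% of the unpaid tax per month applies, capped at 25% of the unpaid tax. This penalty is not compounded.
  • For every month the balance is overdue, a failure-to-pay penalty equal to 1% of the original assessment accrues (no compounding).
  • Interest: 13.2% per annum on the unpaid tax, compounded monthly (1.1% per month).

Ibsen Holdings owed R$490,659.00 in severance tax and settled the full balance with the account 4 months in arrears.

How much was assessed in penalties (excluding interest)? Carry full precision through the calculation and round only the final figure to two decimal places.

Failure-to-file: 4 × 2.5% × R$490,659.00 = R$49,065.90 (under the 25% cap)
Failure-to-pay penalty: 4 × 1% × R$490,659.00 = R$19,626.36
Total penalty = R$49,065.90 + R$19,626.36 = R$68,692.26

R$68,692.26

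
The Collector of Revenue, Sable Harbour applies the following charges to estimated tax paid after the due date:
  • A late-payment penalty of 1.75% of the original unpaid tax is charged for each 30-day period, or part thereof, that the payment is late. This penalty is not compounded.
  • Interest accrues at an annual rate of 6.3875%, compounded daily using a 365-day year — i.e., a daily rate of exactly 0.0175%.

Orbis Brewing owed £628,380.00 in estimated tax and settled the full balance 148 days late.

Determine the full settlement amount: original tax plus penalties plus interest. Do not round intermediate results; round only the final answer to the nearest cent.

£699,849.42

Penalty periods: ⌈148/30⌉ = 5; penalty = 5 × 1.75% × £628,380.00 = £54,983.25
Interest: £628,380.00 × ((1 + 0.000175)^148 − 1) = £628,380.00 × 0.02623599… = £16,486.1740…
Total = £628,380.00 + £54,983.2500 + £16,486.1740… = £699,849.42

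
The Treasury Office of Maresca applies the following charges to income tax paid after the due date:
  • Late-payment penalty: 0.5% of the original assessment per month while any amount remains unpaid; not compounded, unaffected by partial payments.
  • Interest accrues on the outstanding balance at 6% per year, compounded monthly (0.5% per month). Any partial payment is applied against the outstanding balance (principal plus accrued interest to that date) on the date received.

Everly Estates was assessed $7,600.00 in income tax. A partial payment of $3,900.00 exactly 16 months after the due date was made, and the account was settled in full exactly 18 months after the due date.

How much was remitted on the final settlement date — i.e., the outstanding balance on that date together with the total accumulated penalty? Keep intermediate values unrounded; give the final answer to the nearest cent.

Balance at month 16: $7,600.0000 × (1 + 0.005)^16 = $8,231.3407…
After $3,900.00 payment: $8,231.3407… − $3,900.00 = $4,331.3407…
Balance at month 18: $4,331.3407… × (1 + 0.005)^2 = $4,374.7624…
Penalty: 18 × 0.5% × $7,600.00 = $684.00
Final settlement = outstanding balance + penalty = $4,374.7624… + $684.00 = $5,058.76

$5,058.76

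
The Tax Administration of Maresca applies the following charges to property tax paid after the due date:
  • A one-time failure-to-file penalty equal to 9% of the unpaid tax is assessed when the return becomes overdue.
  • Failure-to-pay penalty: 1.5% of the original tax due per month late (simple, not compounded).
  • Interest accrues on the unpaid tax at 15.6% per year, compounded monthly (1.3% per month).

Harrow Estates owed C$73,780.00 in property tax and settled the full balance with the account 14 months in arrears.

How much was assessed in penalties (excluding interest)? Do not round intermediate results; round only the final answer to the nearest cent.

C$22,134.00

Failure-to-file penalty: 9% × C$73,780.00 = C$6,640.20
Failure-to-pay penalty: 14 × 1.5% × C$73,780.00 = C$15,493.80
Total penalty = C$6,640.20 + C$15,493.80 = C$22,134.00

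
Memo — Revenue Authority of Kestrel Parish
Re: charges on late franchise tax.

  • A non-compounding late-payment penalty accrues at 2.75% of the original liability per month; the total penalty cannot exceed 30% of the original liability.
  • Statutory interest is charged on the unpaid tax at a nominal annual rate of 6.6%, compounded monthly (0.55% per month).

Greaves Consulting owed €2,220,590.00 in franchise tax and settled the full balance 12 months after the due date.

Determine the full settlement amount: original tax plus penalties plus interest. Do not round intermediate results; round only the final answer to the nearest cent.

€3,037,841.64

Penalty (uncapped): 12 × 2.75% × €2,220,590.00 = €732,794.70; cap = 30% × €2,220,590.00 = €666,177.00 → penalty = €666,177.00
Interest: €2,220,590.00 × ((1 + 0.0055)^12 − 1) = €2,220,590.00 × 0.0680336… = €151,074.6418…
Total = €2,220,590.00 + €666,177.0000 + €151,074.6418… = €3,037,841.64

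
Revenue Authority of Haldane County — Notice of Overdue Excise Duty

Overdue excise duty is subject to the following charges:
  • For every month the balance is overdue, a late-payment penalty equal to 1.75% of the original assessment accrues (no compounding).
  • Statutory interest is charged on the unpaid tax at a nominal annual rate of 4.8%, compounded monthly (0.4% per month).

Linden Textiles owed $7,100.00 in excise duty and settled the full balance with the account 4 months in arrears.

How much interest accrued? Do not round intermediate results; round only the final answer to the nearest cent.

$114.28

Interest: $7,100.00 × ((1 + 0.004)^4 − 1) = $7,100.00 × 0.0160963… = $114.2834…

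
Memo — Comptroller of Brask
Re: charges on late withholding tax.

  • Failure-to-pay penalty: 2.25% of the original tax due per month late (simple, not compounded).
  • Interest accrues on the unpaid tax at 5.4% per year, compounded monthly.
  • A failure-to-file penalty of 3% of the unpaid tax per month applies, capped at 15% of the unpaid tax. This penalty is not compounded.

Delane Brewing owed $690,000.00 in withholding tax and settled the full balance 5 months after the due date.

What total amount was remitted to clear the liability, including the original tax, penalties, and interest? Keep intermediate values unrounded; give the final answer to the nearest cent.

$886,790.36

Failure-to-file: 5 × 3% × $690,000.00 = $103,500.00, capped at 15% × $690,000.00 = $103,500.00
Failure-to-pay penalty: 5 × 2.25% × $690,000.00 = $77,625.00
Interest (5.4%/yr ÷ 12 = 0.45%/month): $690,000.00 × ((1 + 0.0045)^5 − 1) = $15,665.3552…
Total = $690,000.00 + $181,125.0000 + $15,665.3552… = $886,790.36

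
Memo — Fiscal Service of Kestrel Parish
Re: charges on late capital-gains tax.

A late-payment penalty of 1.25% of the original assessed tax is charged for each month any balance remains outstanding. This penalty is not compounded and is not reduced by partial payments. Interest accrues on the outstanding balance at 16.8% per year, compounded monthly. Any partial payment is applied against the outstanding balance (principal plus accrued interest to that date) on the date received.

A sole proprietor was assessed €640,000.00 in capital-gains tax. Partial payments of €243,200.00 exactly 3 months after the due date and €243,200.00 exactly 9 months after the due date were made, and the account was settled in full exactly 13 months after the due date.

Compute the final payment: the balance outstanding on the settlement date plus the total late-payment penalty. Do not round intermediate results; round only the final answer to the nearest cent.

€334,201.63

Monthly rate = 16.8% ÷ 12 = 1.4%
Balance at month 3: €640,000.0000 × (1 + 0.014)^3 = €667,258.0762…
After €243,200.00 payment: €667,258.0762… − €243,200.00 = €424,058.0762…
Balance at month 9: €424,058.0762… × (1 + 0.014)^6 = €460,949.2033…
After €243,200.00 payment: €460,949.2033… − €243,200.00 = €217,749.2033…
Balance at month 13: €217,749.2033… × (1 + 0.014)^4 = €230,201.6302…
Penalty: 13 × 1.25% × €640,000.00 = €104,000.00
Final settlement = outstanding balance + penalty = €230,201.6302… + €104,000.00 = €334,201.63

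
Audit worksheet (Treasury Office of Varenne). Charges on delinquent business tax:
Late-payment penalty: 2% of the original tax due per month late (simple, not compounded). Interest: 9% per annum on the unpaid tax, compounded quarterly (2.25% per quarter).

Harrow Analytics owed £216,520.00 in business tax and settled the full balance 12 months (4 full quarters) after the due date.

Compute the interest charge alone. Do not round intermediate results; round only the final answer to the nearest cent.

£20,154.40

Interest: £216,520.00 × ((1 + 0.0225)^4 − 1) = £216,520.00 × 0.0930833… = £20,154.4002…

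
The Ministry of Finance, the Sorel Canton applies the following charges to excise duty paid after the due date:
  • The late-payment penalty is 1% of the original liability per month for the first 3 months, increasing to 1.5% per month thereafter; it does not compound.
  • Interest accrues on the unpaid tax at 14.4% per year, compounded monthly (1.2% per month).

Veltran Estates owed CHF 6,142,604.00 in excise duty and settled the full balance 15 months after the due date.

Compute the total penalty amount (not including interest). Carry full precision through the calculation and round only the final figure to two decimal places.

CHF 1,289,946.84

Penalty, months 1–3: 3 × 1% × CHF 6,142,604.00 = CHF 184,278.12
Penalty, months 4–15: 12 × 1.5% × CHF 6,142,604.00 = CHF 1,105,668.72
Total penalty = CHF 184,278.12 + CHF 1,105,668.72 = CHF 1,289,946.84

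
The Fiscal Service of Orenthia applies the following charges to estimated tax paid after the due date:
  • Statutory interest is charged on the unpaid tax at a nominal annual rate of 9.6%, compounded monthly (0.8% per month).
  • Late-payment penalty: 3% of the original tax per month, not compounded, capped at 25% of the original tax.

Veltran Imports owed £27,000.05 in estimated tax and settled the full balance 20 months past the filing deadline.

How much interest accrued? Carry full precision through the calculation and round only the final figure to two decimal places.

£4,664.64

Interest: £27,000.05 × ((1 + 0.008)^20 − 1) = £27,000.05 × 0.1727640… = £4,664.6378…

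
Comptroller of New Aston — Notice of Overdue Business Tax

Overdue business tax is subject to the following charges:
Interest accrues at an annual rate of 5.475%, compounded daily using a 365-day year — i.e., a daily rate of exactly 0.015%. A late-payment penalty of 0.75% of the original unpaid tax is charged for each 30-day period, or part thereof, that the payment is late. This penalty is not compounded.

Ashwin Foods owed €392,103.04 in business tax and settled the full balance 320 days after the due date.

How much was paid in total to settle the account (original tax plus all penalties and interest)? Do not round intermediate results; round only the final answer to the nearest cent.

€443,730.02

Penalty periods: ⌈320/30⌉ = 11; penalty = 11 × 0.75% × €392,103.04 = €32,348.50…
Interest: €392,103.04 × ((1 + 0.00015)^320 − 1) = €392,103.04 × 0.04916688… = €19,278.4826…
Total = €392,103.04 + €32,348.5008 + €19,278.4826… = €443,730.02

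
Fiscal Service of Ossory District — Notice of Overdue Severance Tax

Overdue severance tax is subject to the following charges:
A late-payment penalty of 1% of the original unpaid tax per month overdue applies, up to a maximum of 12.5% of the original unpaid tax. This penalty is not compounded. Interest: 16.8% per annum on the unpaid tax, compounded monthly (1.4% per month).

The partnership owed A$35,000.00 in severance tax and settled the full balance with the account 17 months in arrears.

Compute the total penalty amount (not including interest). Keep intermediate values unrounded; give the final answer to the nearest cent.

Penalty (uncapped): 17 × 1% × A$35,000.00 = A$5,950.00; cap = 12.5% × A$35,000.00 = A$4,375.00 → penalty = A$4,375.00

A$4,375.00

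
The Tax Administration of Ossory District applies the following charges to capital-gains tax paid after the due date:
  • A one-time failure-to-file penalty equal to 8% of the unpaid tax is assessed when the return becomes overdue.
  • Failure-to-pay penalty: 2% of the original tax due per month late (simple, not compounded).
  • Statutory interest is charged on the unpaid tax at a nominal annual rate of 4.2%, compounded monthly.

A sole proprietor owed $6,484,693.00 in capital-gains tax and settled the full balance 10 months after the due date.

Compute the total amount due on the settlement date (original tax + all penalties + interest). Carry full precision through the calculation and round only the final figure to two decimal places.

$8,530,979.55

Failure-to-file penalty: 8% × $6,484,693.00 = $518,775.44
Failure-to-pay penalty = 2% × $6,484,693.00 × 10 mo = $1,296,938.60
Interest (4.2%/yr ÷ 12 = 0.35%/month): $6,484,693.00 × ((1 + 0.0035)^10 − 1) = $230,572.5110…
Total = $6,484,693.00 + $1,815,714.0400 + $230,572.5110… = $8,530,979.55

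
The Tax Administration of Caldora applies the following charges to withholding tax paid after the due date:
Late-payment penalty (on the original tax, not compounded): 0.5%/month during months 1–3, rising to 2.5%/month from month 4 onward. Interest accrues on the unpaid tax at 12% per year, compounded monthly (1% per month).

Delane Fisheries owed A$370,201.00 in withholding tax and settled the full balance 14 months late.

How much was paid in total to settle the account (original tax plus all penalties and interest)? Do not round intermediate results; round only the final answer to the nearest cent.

Penalty, months 1–3: 3 × 0.5% × A$370,201.00 = A$5,553.02…
Penalty, months 4–14: 11 × 2.5% × A$370,201.00 = A$101,805.28…
Interest: A$370,201.00 × ((1 + 0.01)^14 − 1) = A$370,201.00 × 0.1494742… = A$55,335.5032…
Total = A$370,201.00 + A$107,358.2900 + A$55,335.5032… = A$532,894.79

A$532,894.79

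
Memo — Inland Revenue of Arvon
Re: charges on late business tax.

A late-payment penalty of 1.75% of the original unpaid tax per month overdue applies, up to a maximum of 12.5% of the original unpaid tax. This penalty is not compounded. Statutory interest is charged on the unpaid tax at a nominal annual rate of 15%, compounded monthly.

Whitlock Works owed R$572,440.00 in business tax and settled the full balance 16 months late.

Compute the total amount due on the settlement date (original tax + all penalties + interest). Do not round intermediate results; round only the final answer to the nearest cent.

Penalty (uncapped): 16 × 1.75% × R$572,440.00 = R$160,283.20; cap = 12.5% × R$572,440.00 = R$71,555.00 → penalty = R$71,555.00
Interest (15%/yr ÷ 12 = 1.25%/month): R$572,440.00 × ((1 + 0.0125)^16 − 1) = R$125,873.5727…
Total = R$572,440.00 + R$71,555.0000 + R$125,873.5727… = R$769,868.57

R$769,868.57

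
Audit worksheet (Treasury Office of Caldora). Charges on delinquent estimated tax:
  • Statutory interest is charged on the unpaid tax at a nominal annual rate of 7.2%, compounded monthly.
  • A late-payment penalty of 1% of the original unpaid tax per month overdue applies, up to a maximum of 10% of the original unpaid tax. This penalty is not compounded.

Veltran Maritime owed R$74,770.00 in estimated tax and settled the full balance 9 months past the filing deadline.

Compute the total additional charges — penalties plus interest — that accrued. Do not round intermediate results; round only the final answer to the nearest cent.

R$10,865.15

Penalty: 9 × 1% × R$74,770.00 = R$6,729.30 (below the 10% cap of R$7,477.00)
Interest (7.2%/yr ÷ 12 = 0.6%/month): R$74,770.00 × ((1 + 0.006)^9 − 1) = R$4,135.8508…
Penalties + interest = R$6,729.3000 + R$4,135.8508… = R$10,865.15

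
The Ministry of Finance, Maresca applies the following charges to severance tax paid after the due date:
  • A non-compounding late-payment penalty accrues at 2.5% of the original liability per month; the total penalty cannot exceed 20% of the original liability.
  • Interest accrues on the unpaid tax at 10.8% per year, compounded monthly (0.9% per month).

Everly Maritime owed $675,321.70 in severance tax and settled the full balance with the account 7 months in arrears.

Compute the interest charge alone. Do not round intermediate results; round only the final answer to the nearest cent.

$43,711.38

Interest: $675,321.70 × ((1 + 0.009)^7 − 1) = $675,321.70 × 0.0647267… = $43,711.3761…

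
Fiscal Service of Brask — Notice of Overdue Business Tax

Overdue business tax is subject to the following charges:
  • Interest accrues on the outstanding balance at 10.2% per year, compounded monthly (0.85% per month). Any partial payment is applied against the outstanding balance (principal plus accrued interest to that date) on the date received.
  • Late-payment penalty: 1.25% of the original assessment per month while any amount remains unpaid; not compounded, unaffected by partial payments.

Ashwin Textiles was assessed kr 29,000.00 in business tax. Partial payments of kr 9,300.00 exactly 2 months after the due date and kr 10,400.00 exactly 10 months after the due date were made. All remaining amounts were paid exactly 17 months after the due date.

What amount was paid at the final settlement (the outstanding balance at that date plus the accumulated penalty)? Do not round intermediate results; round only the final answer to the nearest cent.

kr 18,056.66

Balance at month 2: kr 29,000.0000 × (1 + 0.0085)^2 = kr 29,495.0953…
After kr 9,300.00 payment: kr 29,495.0953… − kr 9,300.00 = kr 20,195.0953…
Balance at month 10: kr 20,195.0953… × (1 + 0.0085)^8 = kr 21,609.9184…
After kr 10,400.00 payment: kr 21,609.9184… − kr 10,400.00 = kr 11,209.9184…
Balance at month 17: kr 11,209.9184… × (1 + 0.0085)^7 = kr 11,894.1598…
Penalty: 17 × 1.25% × kr 29,000.00 = kr 6,162.50
Final settlement = outstanding balance + penalty = kr 11,894.1598… + kr 6,162.50 = kr 18,056.66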